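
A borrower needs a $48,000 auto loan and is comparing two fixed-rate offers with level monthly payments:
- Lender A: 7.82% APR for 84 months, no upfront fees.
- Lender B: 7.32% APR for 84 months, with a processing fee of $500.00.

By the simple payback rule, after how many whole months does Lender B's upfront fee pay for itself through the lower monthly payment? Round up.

Lender A: monthly rate = 7.82%/12 = 0.0065167; payment = 48,000 × 0.0065167 / (1 − (1+0.0065167)^−84) = $743.84.
Lender B: at 7.32% the monthly rate is 0.0061000, so the payment is 48,000 × 0.0061000 / (1 − 1.0061000^−84) = $731.98.
Monthly savings = $743.84 − $731.98 = $11.86.
Break-even = $500.00 / $11.86 = 42.16 → 43 months.

43 months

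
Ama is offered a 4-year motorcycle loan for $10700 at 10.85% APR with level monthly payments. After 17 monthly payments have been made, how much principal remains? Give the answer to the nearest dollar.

With monthly rate i = 10.85%/12 = 0.0090417, the balance after k of n payments is P · [(1+i)^n − (1+i)^k] / [(1+i)^n − 1].
(1+0.0090417)^48 = 1.54041168 and (1+0.0090417)^17 = 1.16534549, so the balance is 10,700 × (1.54041168 − 1.16534549) / (1.54041168 − 1) = $7,426.21.

$7,426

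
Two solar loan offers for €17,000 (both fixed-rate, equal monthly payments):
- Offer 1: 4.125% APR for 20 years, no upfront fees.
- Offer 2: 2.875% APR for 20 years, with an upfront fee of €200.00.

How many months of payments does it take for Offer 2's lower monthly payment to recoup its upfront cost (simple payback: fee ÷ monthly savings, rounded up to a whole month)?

Offer 1: monthly rate = 4.125%/12 = 0.0034375; payment = 17,000 × 0.0034375 / (1 − (1+0.0034375)^−240) = €104.14.
Offer 2: monthly rate = 2.875%/12 = 0.0023958; payment = 17,000 × 0.0023958 / (1 − (1+0.0023958)^−240) = €93.22.
Monthly savings = €104.14 − €93.22 = €10.92.
Break-even = €200.00 / €10.92 = 18.32 → 19 months.

19 months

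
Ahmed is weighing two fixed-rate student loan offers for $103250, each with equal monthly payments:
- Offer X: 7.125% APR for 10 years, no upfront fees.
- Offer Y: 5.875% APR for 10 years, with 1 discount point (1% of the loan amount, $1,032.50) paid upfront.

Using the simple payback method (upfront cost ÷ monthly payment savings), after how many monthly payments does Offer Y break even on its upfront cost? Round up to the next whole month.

Offer X: at 7.125% the monthly rate is 0.0059375, so the payment is 103,250 × 0.0059375 / (1 − 1.0059375^−120) = $1,205.48.
Offer Y: at 5.875% the monthly rate is 0.0048958, so the payment is 103,250 × 0.0048958 / (1 − 1.0048958^−120) = $1,139.82.
Monthly savings = $1,205.48 − $1,139.82 = $65.66.
Break-even = $1,032.50 / $65.66 = 15.72 → 16 months.

16 months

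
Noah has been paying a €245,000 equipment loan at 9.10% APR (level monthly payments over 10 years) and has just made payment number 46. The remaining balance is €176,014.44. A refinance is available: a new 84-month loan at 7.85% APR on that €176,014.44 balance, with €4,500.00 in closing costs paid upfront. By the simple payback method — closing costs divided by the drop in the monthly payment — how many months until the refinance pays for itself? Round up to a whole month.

12 months

Current payment = 245,000 × 9.1%/12 / (1 − (1+0.0075833)^−120) = €3,116.83.
Refinanced payment = 176,014.44 × 0.0065417 / (1 − (1+0.0065417)^−84) = €2,730.26.
Monthly savings = €3,116.83 − €2,730.26 = €386.57.
Break-even = €4,500.00 / €386.57 = 11.64 → 12 months.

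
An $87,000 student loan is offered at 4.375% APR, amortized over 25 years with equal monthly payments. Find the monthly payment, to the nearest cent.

At 4.375% the monthly rate is 0.0036458, so the payment is 87,000 × 0.0036458 / (1 − 1.0036458^−300) = $477.42.

$477.42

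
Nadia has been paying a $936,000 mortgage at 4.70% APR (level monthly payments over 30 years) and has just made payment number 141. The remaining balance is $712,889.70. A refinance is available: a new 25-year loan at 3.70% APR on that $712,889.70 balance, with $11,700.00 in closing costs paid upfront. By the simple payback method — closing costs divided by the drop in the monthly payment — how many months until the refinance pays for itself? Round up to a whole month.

Current payment = 936,000 × 4.7%/12 / (1 − (1+0.0039167)^−360) = $4,854.45.
Refinanced payment = 712,889.70 × 0.0030833 / (1 − (1+0.0030833)^−300) = $3,645.82.
Monthly savings = $4,854.45 − $3,645.82 = $1,208.63.
Break-even = $11,700.00 / $1,208.63 = 9.68 → 10 months.

10 months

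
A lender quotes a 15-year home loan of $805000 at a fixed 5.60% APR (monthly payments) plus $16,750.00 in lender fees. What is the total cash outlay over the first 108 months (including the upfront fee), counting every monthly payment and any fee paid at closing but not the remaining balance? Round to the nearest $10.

$731,740

At 5.60% the monthly rate is 0.0046667, so the payment is 805,000 × 0.0046667 / (1 − 1.0046667^−180) = $6,620.32.
Total outlay = 108 × $6,620.32 + $16,750.00 = $731,744.56.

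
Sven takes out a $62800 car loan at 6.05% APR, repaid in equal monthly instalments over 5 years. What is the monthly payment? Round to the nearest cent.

$1,215.56

At 6.05% the monthly rate is 0.0050417, so the payment is 62,800 × 0.0050417 / (1 − 1.0050417^−60) = $1,215.56.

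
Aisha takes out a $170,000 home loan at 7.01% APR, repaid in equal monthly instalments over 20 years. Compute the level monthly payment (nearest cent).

$1,319.03

Monthly rate = 7.01%/12 = 0.0058417; payment = 170,000 × 0.0058417 / (1 − (1+0.0058417)^−240) = $1,319.03.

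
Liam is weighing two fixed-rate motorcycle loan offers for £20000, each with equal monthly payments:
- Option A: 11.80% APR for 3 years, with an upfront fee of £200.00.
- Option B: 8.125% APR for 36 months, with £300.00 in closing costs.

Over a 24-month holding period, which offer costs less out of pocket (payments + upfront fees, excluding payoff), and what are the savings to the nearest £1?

Option A: at 11.80% the monthly rate is 0.0098333, so the payment is 20,000 × 0.0098333 / (1 − 1.0098333^−36) = £662.38.
Option B: monthly rate = 8.125%/12 = 0.0067708; payment = 20,000 × 0.0067708 / (1 − (1+0.0067708)^−36) = £627.88.
Over 24 months: Option A costs 24 × £662.38 + £200.00 = £16,097.12; Option B costs 24 × £627.88 + £300.00 = £15,369.12.
Option B is cheaper by £16,097.12 − £15,369.12 = £728.00.

Option B by £728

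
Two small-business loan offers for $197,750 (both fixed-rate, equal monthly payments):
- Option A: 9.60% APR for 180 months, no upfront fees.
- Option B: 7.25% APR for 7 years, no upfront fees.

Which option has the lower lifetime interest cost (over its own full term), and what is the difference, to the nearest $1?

Option A: monthly rate = 9.6%/12 = 0.0080000; payment = 197,750 × 0.0080000 / (1 − (1+0.0080000)^−180) = $2,076.90.
Total interest on Option A = 180 × $2,076.90 − $197,750 = $176,092.00.
Option B: monthly rate = 7.25%/12 = 0.0060417; payment = 197,750 × 0.0060417 / (1 − (1+0.0060417)^−84) = $3,008.80.
Total interest on Option B = 84 × $3,008.80 − $197,750 = $54,989.20.
Option B is lower by $121,102.80.

Option B by $121,103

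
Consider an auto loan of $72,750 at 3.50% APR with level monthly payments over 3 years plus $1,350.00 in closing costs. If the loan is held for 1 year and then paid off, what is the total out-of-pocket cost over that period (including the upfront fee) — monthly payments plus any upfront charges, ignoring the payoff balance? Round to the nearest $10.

Monthly rate = 3.5%/12 = 0.0029167; payment = 72,750 × 0.0029167 / (1 − (1+0.0029167)^−36) = $2,131.73.
Total outlay = 12 × $2,131.73 + $1,350.00 = $26,930.76.

$26,930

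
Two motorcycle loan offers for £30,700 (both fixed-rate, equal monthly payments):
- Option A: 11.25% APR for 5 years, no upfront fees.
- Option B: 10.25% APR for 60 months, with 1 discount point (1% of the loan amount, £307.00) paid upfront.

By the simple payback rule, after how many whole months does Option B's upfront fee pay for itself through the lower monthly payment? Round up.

21 months

Option A: at 11.25% the monthly rate is 0.0093750, so the payment is 30,700 × 0.0093750 / (1 − 1.0093750^−60) = £671.33.
Option B: at 10.25% the monthly rate is 0.0085417, so the payment is 30,700 × 0.0085417 / (1 − 1.0085417^−60) = £656.07.
Monthly savings = £671.33 − £656.07 = £15.26.
Break-even = £307.00 / £15.26 = 20.12 → 21 months.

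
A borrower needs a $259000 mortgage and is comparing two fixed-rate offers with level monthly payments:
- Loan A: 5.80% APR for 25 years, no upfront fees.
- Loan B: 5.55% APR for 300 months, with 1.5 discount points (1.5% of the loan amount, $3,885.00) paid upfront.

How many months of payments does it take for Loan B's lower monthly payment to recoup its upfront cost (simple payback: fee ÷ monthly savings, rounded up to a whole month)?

100 months

Loan A: at 5.80% the monthly rate is 0.0048333, so the payment is 259,000 × 0.0048333 / (1 − 1.0048333^−300) = $1,637.22.
Loan B: at 5.55% the monthly rate is 0.0046250, so the payment is 259,000 × 0.0046250 / (1 − 1.0046250^−300) = $1,598.23.
Monthly savings = $1,637.22 − $1,598.23 = $38.99.
Break-even = $3,885.00 / $38.99 = 99.64 → 100 months.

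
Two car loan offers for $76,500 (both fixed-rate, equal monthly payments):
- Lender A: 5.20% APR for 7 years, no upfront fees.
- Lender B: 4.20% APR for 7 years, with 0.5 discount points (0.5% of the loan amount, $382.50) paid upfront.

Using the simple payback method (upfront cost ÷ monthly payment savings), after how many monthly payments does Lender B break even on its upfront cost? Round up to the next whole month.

11 months

Lender A: monthly rate = 5.2%/12 = 0.0043333; payment = 76,500 × 0.0043333 / (1 − (1+0.0043333)^−84) = $1,088.45.
Lender B: monthly rate = 4.2%/12 = 0.0035000; payment = 76,500 × 0.0035000 / (1 − (1+0.0035000)^−84) = $1,052.72.
Monthly savings = $1,088.45 − $1,052.72 = $35.73.
Break-even = $382.50 / $35.73 = 10.71 → 11 months.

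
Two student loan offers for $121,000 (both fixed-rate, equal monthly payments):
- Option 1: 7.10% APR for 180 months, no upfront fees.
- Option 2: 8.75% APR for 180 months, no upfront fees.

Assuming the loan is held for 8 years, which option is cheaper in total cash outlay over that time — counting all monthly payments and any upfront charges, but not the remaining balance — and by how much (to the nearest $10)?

Option 1: at 7.10% the monthly rate is 0.0059167, so the payment is 121,000 × 0.0059167 / (1 − 1.0059167^−180) = $1,094.36.
Option 2: monthly rate = 8.75%/12 = 0.0072917; payment = 121,000 × 0.0072917 / (1 − (1+0.0072917)^−180) = $1,209.33.
Over 96 months: Option 1 costs 96 × $1,094.36 = $105,058.56; Option 2 costs 96 × $1,209.33 = $116,095.68.
Option 1 is cheaper by $116,095.68 − $105,058.56 = $11,037.12.

Option 1 by $11,040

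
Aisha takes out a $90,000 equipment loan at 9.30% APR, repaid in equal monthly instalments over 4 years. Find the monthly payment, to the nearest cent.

$2,252.50

Monthly rate = 9.3%/12 = 0.0077500; payment = 90,000 × 0.0077500 / (1 − (1+0.0077500)^−48) = $2,252.50.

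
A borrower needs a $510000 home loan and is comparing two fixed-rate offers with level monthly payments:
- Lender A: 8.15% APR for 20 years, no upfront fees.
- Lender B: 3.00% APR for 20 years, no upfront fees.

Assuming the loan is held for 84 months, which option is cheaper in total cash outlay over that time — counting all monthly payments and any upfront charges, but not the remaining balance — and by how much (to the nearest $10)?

Lender B by $124,750

Lender A: at 8.15% the monthly rate is 0.0067917, so the payment is 510,000 × 0.0067917 / (1 − 1.0067917^−240) = $4,313.58.
Lender B: monthly rate = 3%/12 = 0.0025000; payment = 510,000 × 0.0025000 / (1 − (1+0.0025000)^−240) = $2,828.45.
Over 84 months: Lender A costs 84 × $4,313.58 = $362,340.72; Lender B costs 84 × $2,828.45 = $237,589.80.
Lender B is cheaper by $362,340.72 − $237,589.80 = $124,750.92.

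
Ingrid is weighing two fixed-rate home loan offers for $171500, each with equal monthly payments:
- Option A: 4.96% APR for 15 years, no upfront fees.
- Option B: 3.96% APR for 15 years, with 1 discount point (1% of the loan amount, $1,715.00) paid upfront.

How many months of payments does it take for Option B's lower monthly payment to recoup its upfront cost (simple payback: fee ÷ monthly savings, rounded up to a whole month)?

Option A: monthly rate = 4.96%/12 = 0.0041333; payment = 171,500 × 0.0041333 / (1 − (1+0.0041333)^−180) = $1,352.64.
Option B: at 3.96% the monthly rate is 0.0033000, so the payment is 171,500 × 0.0033000 / (1 − 1.0033000^−180) = $1,265.13.
Monthly savings = $1,352.64 − $1,265.13 = $87.51.
Break-even = $1,715.00 / $87.51 = 19.60 → 20 months.

20 months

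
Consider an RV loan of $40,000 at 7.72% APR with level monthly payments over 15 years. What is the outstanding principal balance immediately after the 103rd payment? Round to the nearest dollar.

With monthly rate i = 7.72%/12 = 0.0064333, the balance after k of n payments is P · [(1+i)^n − (1+i)^k] / [(1+i)^n − 1].
(1+0.0064333)^180 = 3.17177383 and (1+0.0064333)^103 = 1.93578119, so the balance is 40,000 × (3.17177383 − 1.93578119) / (3.17177383 − 1) = $22,764.67.

$22,765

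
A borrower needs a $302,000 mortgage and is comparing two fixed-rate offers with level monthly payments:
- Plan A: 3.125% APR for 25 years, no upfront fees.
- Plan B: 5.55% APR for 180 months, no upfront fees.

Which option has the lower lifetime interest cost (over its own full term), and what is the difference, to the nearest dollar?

Plan A by $10,061

Plan A: at 3.125% the monthly rate is 0.0026042, so the payment is 302,000 × 0.0026042 / (1 − 1.0026042^−300) = $1,451.83.
Total interest on Plan A = 300 × $1,451.83 − $302,000 = $133,549.00.
Plan B: monthly rate = 5.55%/12 = 0.0046250; payment = 302,000 × 0.0046250 / (1 − (1+0.0046250)^−180) = $2,475.61.
Total interest on Plan B = 180 × $2,475.61 − $302,000 = $143,609.80.
Plan A is lower by $10,060.80.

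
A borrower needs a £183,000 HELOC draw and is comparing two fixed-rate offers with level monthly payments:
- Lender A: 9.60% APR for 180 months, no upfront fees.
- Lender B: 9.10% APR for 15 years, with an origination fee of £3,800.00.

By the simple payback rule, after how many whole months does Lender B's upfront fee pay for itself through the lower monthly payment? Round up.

Lender A: at 9.60% the monthly rate is 0.0080000, so the payment is 183,000 × 0.0080000 / (1 − 1.0080000^−180) = £1,921.99.
Lender B: at 9.10% the monthly rate is 0.0075833, so the payment is 183,000 × 0.0075833 / (1 − 1.0075833^−180) = £1,867.01.
Monthly savings = £1,921.99 − £1,867.01 = £54.98.
Break-even = £3,800.00 / £54.98 = 69.12 → 70 months.

70 months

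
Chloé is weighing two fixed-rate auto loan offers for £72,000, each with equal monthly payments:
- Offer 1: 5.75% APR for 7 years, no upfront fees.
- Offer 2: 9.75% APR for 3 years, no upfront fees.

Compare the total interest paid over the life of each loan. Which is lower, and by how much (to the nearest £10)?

Offer 2 by £4,300

Offer 1: at 5.75% the monthly rate is 0.0047917, so the payment is 72,000 × 0.0047917 / (1 − 1.0047917^−84) = £1,043.21.
Total interest on Offer 1 = 84 × £1,043.21 − £72,000 = £15,629.64.
Offer 2: at 9.75% the monthly rate is 0.0081250, so the payment is 72,000 × 0.0081250 / (1 − 1.0081250^−36) = £2,314.80.
Total interest on Offer 2 = 36 × £2,314.80 − £72,000 = £11,332.80.
Offer 2 is lower by £4,296.84.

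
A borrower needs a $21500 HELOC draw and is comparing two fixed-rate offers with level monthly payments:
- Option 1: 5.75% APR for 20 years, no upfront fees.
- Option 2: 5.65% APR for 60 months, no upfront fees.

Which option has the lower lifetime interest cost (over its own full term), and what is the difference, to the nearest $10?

Option 2 by $11,500

Option 1: monthly rate = 5.75%/12 = 0.0047917; payment = 21,500 × 0.0047917 / (1 − (1+0.0047917)^−240) = $150.95.
Total interest on Option 1 = 240 × $150.95 − $21,500 = $14,728.00.
Option 2: monthly rate = 5.65%/12 = 0.0047083; payment = 21,500 × 0.0047083 / (1 − (1+0.0047083)^−60) = $412.17.
Total interest on Option 2 = 60 × $412.17 − $21,500 = $3,230.20.
Option 2 is lower by $11,497.80.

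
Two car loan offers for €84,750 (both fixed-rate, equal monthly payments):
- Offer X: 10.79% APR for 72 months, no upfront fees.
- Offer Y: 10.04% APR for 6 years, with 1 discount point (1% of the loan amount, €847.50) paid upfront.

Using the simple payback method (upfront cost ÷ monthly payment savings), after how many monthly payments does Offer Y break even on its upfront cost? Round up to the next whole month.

Offer X: at 10.79% the monthly rate is 0.0089917, so the payment is 84,750 × 0.0089917 / (1 − 1.0089917^−72) = €1,604.04.
Offer Y: at 10.04% the monthly rate is 0.0083667, so the payment is 84,750 × 0.0083667 / (1 − 1.0083667^−72) = €1,571.77.
Monthly savings = €1,604.04 − €1,571.77 = €32.27.
Break-even = €847.50 / €32.27 = 26.26 → 27 months.

27 months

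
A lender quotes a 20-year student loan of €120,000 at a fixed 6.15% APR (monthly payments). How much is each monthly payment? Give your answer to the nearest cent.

At 6.15% the monthly rate is 0.0051250, so the payment is 120,000 × 0.0051250 / (1 − 1.0051250^−240) = €870.13.

€870.13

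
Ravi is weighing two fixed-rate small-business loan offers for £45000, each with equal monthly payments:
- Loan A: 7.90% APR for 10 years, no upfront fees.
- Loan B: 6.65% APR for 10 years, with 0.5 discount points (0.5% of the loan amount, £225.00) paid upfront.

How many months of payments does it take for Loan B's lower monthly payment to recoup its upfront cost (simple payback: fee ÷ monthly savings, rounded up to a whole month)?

Loan A: at 7.90% the monthly rate is 0.0065833, so the payment is 45,000 × 0.0065833 / (1 − 1.0065833^−120) = £543.60.
Loan B: at 6.65% the monthly rate is 0.0055417, so the payment is 45,000 × 0.0055417 / (1 − 1.0055417^−120) = £514.41.
Monthly savings = £543.60 − £514.41 = £29.19.
Break-even = £225.00 / £29.19 = 7.71 → 8 months.

8 months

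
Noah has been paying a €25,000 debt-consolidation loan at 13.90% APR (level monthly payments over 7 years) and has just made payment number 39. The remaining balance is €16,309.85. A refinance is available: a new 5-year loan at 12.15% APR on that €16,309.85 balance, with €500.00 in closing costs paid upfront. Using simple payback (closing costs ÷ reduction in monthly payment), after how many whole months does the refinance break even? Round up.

Current payment = 25,000 × 13.9%/12 / (1 − (1+0.0115833)^−84) = €467.12.
Refinanced payment = 16,309.85 × 0.0101250 / (1 − (1+0.0101250)^−60) = €364.04.
Monthly savings = €467.12 − €364.04 = €103.08.
Break-even = €500.00 / €103.08 = 4.85 → 5 months.

5 months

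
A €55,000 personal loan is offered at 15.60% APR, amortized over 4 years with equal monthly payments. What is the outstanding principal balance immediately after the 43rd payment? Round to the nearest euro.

€7,445

With monthly rate i = 15.6%/12 = 0.0130000, the balance after k of n payments is P · [(1+i)^n − (1+i)^k] / [(1+i)^n − 1].
(1+0.0130000)^48 = 1.85888866 and (1+0.0130000)^43 = 1.74263387, so the balance is 55,000 × (1.85888866 − 1.74263387) / (1.85888866 − 1) = €7,444.52.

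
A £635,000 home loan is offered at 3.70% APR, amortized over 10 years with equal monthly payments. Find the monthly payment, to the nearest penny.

Monthly rate = 3.7%/12 = 0.0030833; payment = 635,000 × 0.0030833 / (1 − (1+0.0030833)^−120) = £6,338.92.

£6,338.92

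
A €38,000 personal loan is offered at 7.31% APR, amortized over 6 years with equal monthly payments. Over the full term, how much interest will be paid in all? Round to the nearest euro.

€9,054

At 7.31% the monthly rate is 0.0060917, so the payment is 38,000 × 0.0060917 / (1 − 1.0060917^−72) = €653.53.
Total paid = 72 × €653.53 = €47,054.16; interest = €47,054.16 − €38,000 = €9,054.16.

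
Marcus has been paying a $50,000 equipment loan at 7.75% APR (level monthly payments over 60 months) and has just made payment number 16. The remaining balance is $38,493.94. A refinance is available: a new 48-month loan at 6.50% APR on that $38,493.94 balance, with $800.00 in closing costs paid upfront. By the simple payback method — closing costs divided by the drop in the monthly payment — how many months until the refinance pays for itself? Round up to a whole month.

9 months

Current payment = 50,000 × 7.75%/12 / (1 − (1+0.0064583)^−60) = $1,007.85.
Refinanced payment = 38,493.94 × 0.0054167 / (1 − (1+0.0054167)^−48) = $912.88.
Monthly savings = $1,007.85 − $912.88 = $94.97.
Break-even = $800.00 / $94.97 = 8.42 → 9 months.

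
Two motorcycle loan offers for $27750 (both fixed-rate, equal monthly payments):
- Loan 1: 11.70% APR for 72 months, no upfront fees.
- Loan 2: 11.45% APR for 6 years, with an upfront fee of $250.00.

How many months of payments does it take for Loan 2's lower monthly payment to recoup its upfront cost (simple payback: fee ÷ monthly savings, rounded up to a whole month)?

Loan 1: at 11.70% the monthly rate is 0.0097500, so the payment is 27,750 × 0.0097500 / (1 − 1.0097500^−72) = $538.20.
Loan 2: at 11.45% the monthly rate is 0.0095417, so the payment is 27,750 × 0.0095417 / (1 − 1.0095417^−72) = $534.61.
Monthly savings = $538.20 − $534.61 = $3.59.
Break-even = $250.00 / $3.59 = 69.64 → 70 months.

70 months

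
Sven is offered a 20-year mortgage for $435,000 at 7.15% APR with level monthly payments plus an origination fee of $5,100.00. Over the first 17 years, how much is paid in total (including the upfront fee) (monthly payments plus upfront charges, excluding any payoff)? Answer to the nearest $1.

Monthly rate = 7.15%/12 = 0.0059583; payment = 435,000 × 0.0059583 / (1 − (1+0.0059583)^−240) = $3,411.83.
Total outlay = 204 × $3,411.83 + $5,100.00 = $701,113.32.

$701,113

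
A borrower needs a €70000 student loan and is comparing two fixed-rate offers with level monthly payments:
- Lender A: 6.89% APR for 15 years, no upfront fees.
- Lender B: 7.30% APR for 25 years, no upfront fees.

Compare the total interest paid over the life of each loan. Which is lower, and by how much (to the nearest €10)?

Lender A by €39,990

Lender A: monthly rate = 6.89%/12 = 0.0057417; payment = 70,000 × 0.0057417 / (1 − (1+0.0057417)^−180) = €624.88.
Total interest on Lender A = 180 × €624.88 − €70,000 = €42,478.40.
Lender B: monthly rate = 7.3%/12 = 0.0060833; payment = 70,000 × 0.0060833 / (1 − (1+0.0060833)^−300) = €508.22.
Total interest on Lender B = 300 × €508.22 − €70,000 = €82,466.00.
Lender A is lower by €39,987.60.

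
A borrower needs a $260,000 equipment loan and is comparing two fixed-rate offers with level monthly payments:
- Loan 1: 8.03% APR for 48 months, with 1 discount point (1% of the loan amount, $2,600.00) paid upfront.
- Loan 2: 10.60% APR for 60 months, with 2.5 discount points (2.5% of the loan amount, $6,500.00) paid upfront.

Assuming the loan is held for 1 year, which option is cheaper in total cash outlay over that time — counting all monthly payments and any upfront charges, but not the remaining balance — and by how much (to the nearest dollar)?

Loan 2 by $5,097

Loan 1: monthly rate = 8.03%/12 = 0.0066917; payment = 260,000 × 0.0066917 / (1 − (1+0.0066917)^−48) = $6,351.02.
Loan 2: at 10.60% the monthly rate is 0.0088333, so the payment is 260,000 × 0.0088333 / (1 − 1.0088333^−60) = $5,601.30.
Over 12 months: Loan 1 costs 12 × $6,351.02 + $2,600.00 = $78,812.24; Loan 2 costs 12 × $5,601.30 + $6,500.00 = $73,715.60.
Loan 2 is cheaper by $78,812.24 − $73,715.60 = $5,096.64.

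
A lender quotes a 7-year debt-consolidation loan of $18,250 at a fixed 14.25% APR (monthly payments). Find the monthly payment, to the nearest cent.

$344.53

Monthly rate = 14.25%/12 = 0.0118750; payment = 18,250 × 0.0118750 / (1 − (1+0.0118750)^−84) = $344.53.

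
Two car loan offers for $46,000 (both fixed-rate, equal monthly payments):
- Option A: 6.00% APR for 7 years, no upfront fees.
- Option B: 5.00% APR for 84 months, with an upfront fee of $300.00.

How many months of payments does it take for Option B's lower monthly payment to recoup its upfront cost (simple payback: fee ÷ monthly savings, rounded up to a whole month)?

14 months

Option A: monthly rate = 6%/12 = 0.0050000; payment = 46,000 × 0.0050000 / (1 − (1+0.0050000)^−84) = $671.99.
Option B: at 5.00% the monthly rate is 0.0041667, so the payment is 46,000 × 0.0041667 / (1 − 1.0041667^−84) = $650.16.
Monthly savings = $671.99 − $650.16 = $21.83.
Break-even = $300.00 / $21.83 = 13.74 → 14 months.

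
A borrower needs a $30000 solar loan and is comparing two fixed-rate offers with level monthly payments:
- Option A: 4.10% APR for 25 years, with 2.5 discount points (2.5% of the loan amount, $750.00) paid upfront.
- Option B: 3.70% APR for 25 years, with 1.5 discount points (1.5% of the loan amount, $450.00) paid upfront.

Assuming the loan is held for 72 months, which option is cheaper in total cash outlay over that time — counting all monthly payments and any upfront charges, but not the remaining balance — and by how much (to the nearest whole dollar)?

Option A: at 4.10% the monthly rate is 0.0034167, so the payment is 30,000 × 0.0034167 / (1 − 1.0034167^−300) = $160.01.
Option B: at 3.70% the monthly rate is 0.0030833, so the payment is 30,000 × 0.0030833 / (1 − 1.0030833^−300) = $153.42.
Over 72 months: Option A costs 72 × $160.01 + $750.00 = $12,270.72; Option B costs 72 × $153.42 + $450.00 = $11,496.24.
Option B is cheaper by $12,270.72 − $11,496.24 = $774.48.

Option B by $774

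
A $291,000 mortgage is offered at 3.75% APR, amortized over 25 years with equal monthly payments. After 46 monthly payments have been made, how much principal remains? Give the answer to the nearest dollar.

With monthly rate i = 3.75%/12 = 0.0031250, the balance after k of n payments is P · [(1+i)^n − (1+i)^k] / [(1+i)^n − 1].
(1+0.0031250)^300 = 2.54985935 and (1+0.0031250)^46 = 1.15433666, so the balance is 291,000 × (2.54985935 − 1.15433666) / (2.54985935 − 1) = $262,021.91.

$262,022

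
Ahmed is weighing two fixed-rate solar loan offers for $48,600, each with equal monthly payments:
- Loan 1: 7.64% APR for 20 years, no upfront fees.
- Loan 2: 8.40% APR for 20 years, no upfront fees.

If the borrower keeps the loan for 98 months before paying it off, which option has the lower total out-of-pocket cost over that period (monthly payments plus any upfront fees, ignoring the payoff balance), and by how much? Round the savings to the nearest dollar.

Loan 1: monthly rate = 7.64%/12 = 0.0063667; payment = 48,600 × 0.0063667 / (1 − (1+0.0063667)^−240) = $395.69.
Loan 2: monthly rate = 8.4%/12 = 0.0070000; payment = 48,600 × 0.0070000 / (1 − (1+0.0070000)^−240) = $418.69.
Over 98 months: Loan 1 costs 98 × $395.69 = $38,777.62; Loan 2 costs 98 × $418.69 = $41,031.62.
Loan 1 is cheaper by $41,031.62 − $38,777.62 = $2,254.00.

Loan 1 by $2,254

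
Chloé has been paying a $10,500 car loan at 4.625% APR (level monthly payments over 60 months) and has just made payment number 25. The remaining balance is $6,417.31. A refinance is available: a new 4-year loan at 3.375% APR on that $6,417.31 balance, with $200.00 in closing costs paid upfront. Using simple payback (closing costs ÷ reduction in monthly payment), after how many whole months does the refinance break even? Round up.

4 months

Current payment = 10,500 × 4.625%/12 / (1 − (1+0.0038542)^−60) = $196.35.
Refinanced payment = 6,417.31 × 0.0028125 / (1 − (1+0.0028125)^−48) = $143.11.
Monthly savings = $196.35 − $143.11 = $53.24.
Break-even = $200.00 / $53.24 = 3.76 → 4 months.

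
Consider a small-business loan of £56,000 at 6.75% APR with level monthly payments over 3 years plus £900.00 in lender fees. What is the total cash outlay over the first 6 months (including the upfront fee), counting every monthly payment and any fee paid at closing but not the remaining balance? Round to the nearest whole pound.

At 6.75% the monthly rate is 0.0056250, so the payment is 56,000 × 0.0056250 / (1 − 1.0056250^−36) = £1,722.72.
Total outlay = 6 × £1,722.72 + £900.00 = £11,236.32.

£11,236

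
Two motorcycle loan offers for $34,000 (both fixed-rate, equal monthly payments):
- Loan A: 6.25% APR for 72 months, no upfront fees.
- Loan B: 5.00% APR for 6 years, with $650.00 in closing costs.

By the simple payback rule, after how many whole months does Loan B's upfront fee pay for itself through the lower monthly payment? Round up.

Loan A: at 6.25% the monthly rate is 0.0052083, so the payment is 34,000 × 0.0052083 / (1 − 1.0052083^−72) = $567.50.
Loan B: at 5.00% the monthly rate is 0.0041667, so the payment is 34,000 × 0.0041667 / (1 − 1.0041667^−72) = $547.57.
Monthly savings = $567.50 − $547.57 = $19.93.
Break-even = $650.00 / $19.93 = 32.61 → 33 months.

33 months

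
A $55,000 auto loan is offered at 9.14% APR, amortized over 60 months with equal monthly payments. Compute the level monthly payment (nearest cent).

$1,145.45

At 9.14% the monthly rate is 0.0076167, so the payment is 55,000 × 0.0076167 / (1 − 1.0076167^−60) = $1,145.45.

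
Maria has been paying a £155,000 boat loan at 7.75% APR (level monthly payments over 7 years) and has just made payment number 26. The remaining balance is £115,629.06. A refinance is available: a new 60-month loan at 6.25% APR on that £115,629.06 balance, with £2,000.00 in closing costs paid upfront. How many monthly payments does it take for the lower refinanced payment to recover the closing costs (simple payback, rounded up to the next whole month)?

14 months

Current payment = 155,000 × 7.75%/12 / (1 − (1+0.0064583)^−84) = £2,396.60.
Refinanced payment = 115,629.06 × 0.0052083 / (1 − (1+0.0052083)^−60) = £2,248.90.
Monthly savings = £2,396.60 − £2,248.90 = £147.70.
Break-even = £2,000.00 / £147.70 = 13.54 → 14 months.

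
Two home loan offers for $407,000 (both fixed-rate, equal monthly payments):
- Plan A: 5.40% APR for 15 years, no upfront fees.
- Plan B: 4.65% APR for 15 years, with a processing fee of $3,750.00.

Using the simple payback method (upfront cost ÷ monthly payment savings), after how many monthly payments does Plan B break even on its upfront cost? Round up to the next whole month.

24 months

Plan A: at 5.40% the monthly rate is 0.0045000, so the payment is 407,000 × 0.0045000 / (1 − 1.0045000^−180) = $3,303.97.
Plan B: monthly rate = 4.65%/12 = 0.0038750; payment = 407,000 × 0.0038750 / (1 − (1+0.0038750)^−180) = $3,144.81.
Monthly savings = $3,303.97 − $3,144.81 = $159.16.
Break-even = $3,750.00 / $159.16 = 23.56 → 24 months.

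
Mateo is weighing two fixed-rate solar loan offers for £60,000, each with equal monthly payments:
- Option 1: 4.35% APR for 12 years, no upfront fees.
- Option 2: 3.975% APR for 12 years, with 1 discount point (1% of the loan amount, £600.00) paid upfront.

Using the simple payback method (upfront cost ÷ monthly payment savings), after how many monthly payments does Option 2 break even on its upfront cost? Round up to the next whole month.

Option 1: at 4.35% the monthly rate is 0.0036250, so the payment is 60,000 × 0.0036250 / (1 − 1.0036250^−144) = £535.57.
Option 2: at 3.975% the monthly rate is 0.0033125, so the payment is 60,000 × 0.0033125 / (1 − 1.0033125^−144) = £524.59.
Monthly savings = £535.57 − £524.59 = £10.98.
Break-even = £600.00 / £10.98 = 54.64 → 55 months.

55 months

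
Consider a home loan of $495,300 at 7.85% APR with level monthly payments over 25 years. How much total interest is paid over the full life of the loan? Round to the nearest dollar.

Monthly rate = 7.85%/12 = 0.0065417; payment = 495,300 × 0.0065417 / (1 − (1+0.0065417)^−300) = $3,773.72.
Total paid = 300 × $3,773.72 = $1,132,116.00; interest = $1,132,116.00 − $495,300 = $636,816.00.

$636,816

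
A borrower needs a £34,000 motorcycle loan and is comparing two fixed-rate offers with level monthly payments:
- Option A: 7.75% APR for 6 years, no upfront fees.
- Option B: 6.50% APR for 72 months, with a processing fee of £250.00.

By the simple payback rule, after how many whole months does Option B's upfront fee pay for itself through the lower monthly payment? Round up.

Option A: monthly rate = 7.75%/12 = 0.0064583; payment = 34,000 × 0.0064583 / (1 − (1+0.0064583)^−72) = £591.99.
Option B: monthly rate = 6.5%/12 = 0.0054167; payment = 34,000 × 0.0054167 / (1 − (1+0.0054167)^−72) = £571.54.
Monthly savings = £591.99 − £571.54 = £20.45.
Break-even = £250.00 / £20.45 = 12.22 → 13 months.

13 months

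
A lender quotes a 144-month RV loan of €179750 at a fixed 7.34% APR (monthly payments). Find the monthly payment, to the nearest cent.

Monthly rate = 7.34%/12 = 0.0061167; payment = 179,750 × 0.0061167 / (1 − (1+0.0061167)^−144) = €1,881.25.

€1,881.25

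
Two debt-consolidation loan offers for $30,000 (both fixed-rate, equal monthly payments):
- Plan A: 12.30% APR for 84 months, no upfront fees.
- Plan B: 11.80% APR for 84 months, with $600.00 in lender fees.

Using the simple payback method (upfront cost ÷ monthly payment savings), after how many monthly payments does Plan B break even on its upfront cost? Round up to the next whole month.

75 months

Plan A: at 12.30% the monthly rate is 0.0102500, so the payment is 30,000 × 0.0102500 / (1 − 1.0102500^−84) = $534.41.
Plan B: at 11.80% the monthly rate is 0.0098333, so the payment is 30,000 × 0.0098333 / (1 − 1.0098333^−84) = $526.38.
Monthly savings = $534.41 − $526.38 = $8.03.
Break-even = $600.00 / $8.03 = 74.72 → 75 months.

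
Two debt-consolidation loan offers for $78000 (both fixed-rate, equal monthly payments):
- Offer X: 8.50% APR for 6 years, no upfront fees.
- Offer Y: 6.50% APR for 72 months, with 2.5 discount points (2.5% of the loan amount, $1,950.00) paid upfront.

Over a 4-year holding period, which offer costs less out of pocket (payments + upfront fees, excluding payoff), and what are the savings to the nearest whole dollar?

Offer Y by $1,676

Offer X: at 8.50% the monthly rate is 0.0070833, so the payment is 78,000 × 0.0070833 / (1 − 1.0070833^−72) = $1,386.71.
Offer Y: at 6.50% the monthly rate is 0.0054167, so the payment is 78,000 × 0.0054167 / (1 − 1.0054167^−72) = $1,311.17.
Over 48 months: Offer X costs 48 × $1,386.71 = $66,562.08; Offer Y costs 48 × $1,311.17 + $1,950.00 = $64,886.16.
Offer Y is cheaper by $66,562.08 − $64,886.16 = $1,675.92.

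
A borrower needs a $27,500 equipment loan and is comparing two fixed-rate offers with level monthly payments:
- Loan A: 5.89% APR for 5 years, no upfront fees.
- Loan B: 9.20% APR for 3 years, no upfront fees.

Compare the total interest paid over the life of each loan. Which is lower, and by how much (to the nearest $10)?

Loan A: at 5.89% the monthly rate is 0.0049083, so the payment is 27,500 × 0.0049083 / (1 − 1.0049083^−60) = $530.25.
Total interest on Loan A = 60 × $530.25 − $27,500 = $4,315.00.
Loan B: monthly rate = 9.2%/12 = 0.0076667; payment = 27,500 × 0.0076667 / (1 − (1+0.0076667)^−36) = $877.05.
Total interest on Loan B = 36 × $877.05 − $27,500 = $4,073.80.
Loan B is lower by $241.20.

Loan B by $240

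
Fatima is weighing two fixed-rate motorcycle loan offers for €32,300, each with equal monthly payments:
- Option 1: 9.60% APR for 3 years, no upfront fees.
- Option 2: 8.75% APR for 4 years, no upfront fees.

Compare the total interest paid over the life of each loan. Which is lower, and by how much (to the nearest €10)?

Option 1 by €1,100

Option 1: at 9.60% the monthly rate is 0.0080000, so the payment is 32,300 × 0.0080000 / (1 − 1.0080000^−36) = €1,036.17.
Total interest on Option 1 = 36 × €1,036.17 − €32,300 = €5,002.12.
Option 2: at 8.75% the monthly rate is 0.0072917, so the payment is 32,300 × 0.0072917 / (1 − 1.0072917^−48) = €799.96.
Total interest on Option 2 = 48 × €799.96 − €32,300 = €6,098.08.
Option 1 is lower by €1,095.96.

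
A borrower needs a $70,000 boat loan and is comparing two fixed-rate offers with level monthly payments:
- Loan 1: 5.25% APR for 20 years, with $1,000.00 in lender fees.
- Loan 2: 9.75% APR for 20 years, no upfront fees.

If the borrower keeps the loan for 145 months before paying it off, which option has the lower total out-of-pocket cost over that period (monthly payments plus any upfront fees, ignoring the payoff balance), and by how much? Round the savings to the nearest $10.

Loan 1: monthly rate = 5.25%/12 = 0.0043750; payment = 70,000 × 0.0043750 / (1 − (1+0.0043750)^−240) = $471.69.
Loan 2: monthly rate = 9.75%/12 = 0.0081250; payment = 70,000 × 0.0081250 / (1 − (1+0.0081250)^−240) = $663.96.
Over 145 months: Loan 1 costs 145 × $471.69 + $1,000.00 = $69,395.05; Loan 2 costs 145 × $663.96 = $96,274.20.
Loan 1 is cheaper by $96,274.20 − $69,395.05 = $26,879.15.

Loan 1 by $26,880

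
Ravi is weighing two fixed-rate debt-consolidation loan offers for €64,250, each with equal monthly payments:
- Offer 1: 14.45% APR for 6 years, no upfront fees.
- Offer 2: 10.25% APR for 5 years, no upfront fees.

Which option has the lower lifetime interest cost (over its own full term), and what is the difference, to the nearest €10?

Offer 1: at 14.45% the monthly rate is 0.0120417, so the payment is 64,250 × 0.0120417 / (1 − 1.0120417^−72) = €1,339.45.
Total interest on Offer 1 = 72 × €1,339.45 − €64,250 = €32,190.40.
Offer 2: at 10.25% the monthly rate is 0.0085417, so the payment is 64,250 × 0.0085417 / (1 − 1.0085417^−60) = €1,373.04.
Total interest on Offer 2 = 60 × €1,373.04 − €64,250 = €18,132.40.
Offer 2 is lower by €14,058.00.

Offer 2 by €14,060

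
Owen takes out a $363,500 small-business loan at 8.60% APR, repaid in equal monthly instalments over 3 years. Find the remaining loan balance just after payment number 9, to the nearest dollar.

$281,189

With monthly rate i = 8.6%/12 = 0.0071667, the balance after k of n payments is P · [(1+i)^n − (1+i)^k] / [(1+i)^n − 1].
(1+0.0071667)^36 = 1.29314844 and (1+0.0071667)^9 = 1.06638025, so the balance is 363,500 × (1.29314844 − 1.06638025) / (1.29314844 − 1) = $281,189.40.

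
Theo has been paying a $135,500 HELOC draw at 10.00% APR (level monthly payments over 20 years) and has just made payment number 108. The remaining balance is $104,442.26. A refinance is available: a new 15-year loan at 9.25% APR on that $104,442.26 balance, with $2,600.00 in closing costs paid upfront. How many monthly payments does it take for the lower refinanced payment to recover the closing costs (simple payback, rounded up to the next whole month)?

12 months

Current payment = 135,500 × 10%/12 / (1 − (1+0.0083333)^−240) = $1,307.60.
Refinanced payment = 104,442.26 × 0.0077083 / (1 − (1+0.0077083)^−180) = $1,074.91.
Monthly savings = $1,307.60 − $1,074.91 = $232.69.
Break-even = $2,600.00 / $232.69 = 11.17 → 12 months.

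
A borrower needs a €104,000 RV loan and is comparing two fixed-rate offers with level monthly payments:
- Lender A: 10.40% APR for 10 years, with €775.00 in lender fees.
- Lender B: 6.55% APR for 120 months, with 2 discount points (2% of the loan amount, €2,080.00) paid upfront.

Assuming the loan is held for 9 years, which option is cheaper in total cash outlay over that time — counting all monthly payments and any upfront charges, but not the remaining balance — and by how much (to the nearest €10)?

Lender A: monthly rate = 10.4%/12 = 0.0086667; payment = 104,000 × 0.0086667 / (1 − (1+0.0086667)^−120) = €1,397.51.
Lender B: monthly rate = 6.55%/12 = 0.0054583; payment = 104,000 × 0.0054583 / (1 − (1+0.0054583)^−120) = €1,183.55.
Over 108 months: Lender A costs 108 × €1,397.51 + €775.00 = €151,706.08; Lender B costs 108 × €1,183.55 + €2,080.00 = €129,903.40.
Lender B is cheaper by €151,706.08 − €129,903.40 = €21,802.68.

Lender B by €21,800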